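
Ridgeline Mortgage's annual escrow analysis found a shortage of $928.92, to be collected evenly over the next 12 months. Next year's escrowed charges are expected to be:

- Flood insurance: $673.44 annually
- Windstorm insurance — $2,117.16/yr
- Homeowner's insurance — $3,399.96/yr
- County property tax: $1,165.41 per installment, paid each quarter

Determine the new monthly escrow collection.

Flood insurance: $673.44/yr
Windstorm insurance: $2,117.16/yr
Homeowner's insurance: $3,399.96/yr
County property tax: $1,165.41 × 4 = $4,661.64/yr
Total per year = $673.44 + $2,117.16 + $3,399.96 + $4,661.64 = $10,852.20
Base monthly escrow = $10,852.20 / 12 = $904.35
Shortage per month = $928.92 ÷ 12 = $77.41
New monthly escrow = $904.35 + $77.41 = $981.76

$981.76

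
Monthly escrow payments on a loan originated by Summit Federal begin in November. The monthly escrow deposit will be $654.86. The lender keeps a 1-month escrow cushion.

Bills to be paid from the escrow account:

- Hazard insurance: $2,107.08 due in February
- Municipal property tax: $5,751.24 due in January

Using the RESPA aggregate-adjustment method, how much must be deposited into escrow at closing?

$5,893.74

Cushion = 1 × $654.86 = $654.86
Trial balance (start $0, +$654.86 each month, − disbursements):
  Nov: +$654.86 → $654.86
  Dec: +$654.86 → $1,309.72
  Jan: +$654.86 − $5,751.24 → -$3,786.66
  Feb: +$654.86 − $2,107.08 → -$5,238.88
  Mar: +$654.86 → -$4,584.02
  Apr: +$654.86 → -$3,929.16
  May: +$654.86 → -$3,274.30
  Jun: +$654.86 → -$2,619.44
  Jul: +$654.86 → -$1,964.58
  Aug: +$654.86 → -$1,309.72
  Sep: +$654.86 → -$654.86
  Oct: +$654.86 → $0.00
Lowest trial balance = -$5,238.88 (Feb)
Initial deposit = cushion − low point = $654.86 − (-$5,238.88) = $5,893.74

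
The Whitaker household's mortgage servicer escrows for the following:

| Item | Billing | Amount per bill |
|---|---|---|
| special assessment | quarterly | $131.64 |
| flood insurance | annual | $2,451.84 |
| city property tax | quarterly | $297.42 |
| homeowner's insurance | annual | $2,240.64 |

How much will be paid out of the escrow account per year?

$6,408.72

Special assessment = $131.64 × 4 = $526.56/yr
Flood insurance = $2,451.84/yr
City property tax = $297.42 × 4 = $1,189.68/yr
Homeowner's insurance = $2,240.64/yr
Total per year = $526.56 + $2,451.84 + $1,189.68 + $2,240.64 = $6,408.72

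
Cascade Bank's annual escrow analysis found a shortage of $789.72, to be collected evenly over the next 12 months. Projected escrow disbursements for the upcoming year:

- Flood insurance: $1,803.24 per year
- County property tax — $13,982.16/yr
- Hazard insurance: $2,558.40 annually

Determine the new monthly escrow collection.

Flood insurance: $1,803.24
County property tax: $13,982.16
Hazard insurance: $2,558.40
Total per year = $18,343.80
Per month = $18,343.80 / 12 = $1,528.65
Monthly shortage recovery: $789.72 / 12 = $65.81
New monthly escrow = $1,528.65 + $65.81 = $1,594.46

$1,594.46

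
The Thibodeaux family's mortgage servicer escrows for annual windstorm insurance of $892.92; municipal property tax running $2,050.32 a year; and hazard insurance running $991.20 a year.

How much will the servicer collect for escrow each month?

$327.87

Windstorm insurance: $892.92
Municipal property tax: $2,050.32
Hazard insurance: $991.20
Combined annual = $3,934.44
Monthly escrow = $3,934.44 ÷ 12 = $327.87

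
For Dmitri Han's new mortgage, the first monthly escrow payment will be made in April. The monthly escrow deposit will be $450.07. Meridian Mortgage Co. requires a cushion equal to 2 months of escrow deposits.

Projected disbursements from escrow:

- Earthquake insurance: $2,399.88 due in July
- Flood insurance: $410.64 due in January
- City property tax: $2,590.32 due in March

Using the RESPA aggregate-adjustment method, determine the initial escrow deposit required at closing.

$1,499.74

Cushion = 2 × $450.07 = $900.14
Trial balance (start $0, +$450.07 each month, − disbursements):
  Apr: +$450.07 → $450.07
  May: +$450.07 → $900.14
  Jun: +$450.07 → $1,350.21
  Jul: +$450.07 − $2,399.88 → -$599.60
  Aug: +$450.07 → -$149.53
  Sep: +$450.07 → $300.54
  Oct: +$450.07 → $750.61
  Nov: +$450.07 → $1,200.68
  Dec: +$450.07 → $1,650.75
  Jan: +$450.07 − $410.64 → $1,690.18
  Feb: +$450.07 → $2,140.25
  Mar: +$450.07 − $2,590.32 → $0.00
Lowest trial balance = -$599.60 (Jul)
Initial deposit = cushion − low point = $900.14 − (-$599.60) = $1,499.74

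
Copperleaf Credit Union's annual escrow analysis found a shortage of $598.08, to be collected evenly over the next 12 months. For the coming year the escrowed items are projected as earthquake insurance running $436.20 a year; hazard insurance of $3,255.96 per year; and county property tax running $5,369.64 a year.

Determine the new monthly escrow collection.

Earthquake insurance: $436.20 annually
Hazard insurance: $3,255.96 annually
County property tax: $5,369.64 annually
Total per year = $436.20 + $3,255.96 + $5,369.64 = $9,061.80
Per month = $9,061.80 / 12 = $755.15
Monthly shortage recovery: $598.08 ÷ 12 = $49.84
Adjusted monthly = $755.15 + $49.84 = $804.99

$804.99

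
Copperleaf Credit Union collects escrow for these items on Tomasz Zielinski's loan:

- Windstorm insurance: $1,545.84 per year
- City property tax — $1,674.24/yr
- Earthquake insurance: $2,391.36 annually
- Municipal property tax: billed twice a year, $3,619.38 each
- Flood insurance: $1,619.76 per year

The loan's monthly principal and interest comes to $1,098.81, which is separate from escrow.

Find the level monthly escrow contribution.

$1,205.83

Windstorm insurance — $1,545.84
City property tax — $1,674.24
Earthquake insurance — $2,391.36
Municipal property tax — $3,619.38 × 2 = $7,238.76
Flood insurance — $1,619.76
Yearly total = $1,545.84 + $1,674.24 + $2,391.36 + $7,238.76 + $1,619.76 = $14,469.96
Base monthly escrow = $14,469.96 ÷ 12 = $1,205.83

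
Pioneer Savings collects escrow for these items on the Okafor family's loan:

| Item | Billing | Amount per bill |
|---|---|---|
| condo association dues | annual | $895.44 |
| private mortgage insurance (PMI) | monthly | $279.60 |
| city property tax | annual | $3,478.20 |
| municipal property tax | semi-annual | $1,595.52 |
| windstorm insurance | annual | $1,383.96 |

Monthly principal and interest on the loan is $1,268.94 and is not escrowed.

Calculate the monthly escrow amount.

Condo association dues — $895.44
Private mortgage insurance (PMI) — $279.60 × 12 = $3,355.20
City property tax — $3,478.20
Municipal property tax — $1,595.52 × 2 = $3,191.04
Windstorm insurance — $1,383.96
Annual escrow total = $895.44 + $3,355.20 + $3,478.20 + $3,191.04 + $1,383.96 = $12,303.84
Base monthly escrow = $12,303.84 / 12 = $1,025.32

$1,025.32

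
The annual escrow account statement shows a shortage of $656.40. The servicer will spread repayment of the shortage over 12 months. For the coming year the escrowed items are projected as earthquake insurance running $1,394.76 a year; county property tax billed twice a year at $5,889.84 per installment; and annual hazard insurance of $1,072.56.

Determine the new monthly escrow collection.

Earthquake insurance = $1,394.76
County property tax = $5,889.84 × 2 = $11,779.68
Hazard insurance = $1,072.56
Total annual escrow = $1,394.76 + $11,779.68 + $1,072.56 = $14,247.00
Base monthly escrow = $14,247.00 / 12 = $1,187.25
Monthly shortage recovery: $656.40 / 12 = $54.70
New monthly escrow = $1,187.25 + $54.70 = $1,241.95

$1,241.95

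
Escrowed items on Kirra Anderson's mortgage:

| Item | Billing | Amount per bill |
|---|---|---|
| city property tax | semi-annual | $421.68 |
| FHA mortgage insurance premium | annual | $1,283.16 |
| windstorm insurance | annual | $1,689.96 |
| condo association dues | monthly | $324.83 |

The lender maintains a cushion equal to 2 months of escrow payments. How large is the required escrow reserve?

City property tax = $421.68 × 2 = $843.36/yr
FHA mortgage insurance premium = $1,283.16/yr
Windstorm insurance = $1,689.96/yr
Condo association dues = $324.83 × 12 = $3,897.96/yr
Yearly total = $7,714.44
Monthly escrow = $7,714.44 ÷ 12 = $642.87
Cushion = 2 × $642.87 = $1,285.74

$1,285.74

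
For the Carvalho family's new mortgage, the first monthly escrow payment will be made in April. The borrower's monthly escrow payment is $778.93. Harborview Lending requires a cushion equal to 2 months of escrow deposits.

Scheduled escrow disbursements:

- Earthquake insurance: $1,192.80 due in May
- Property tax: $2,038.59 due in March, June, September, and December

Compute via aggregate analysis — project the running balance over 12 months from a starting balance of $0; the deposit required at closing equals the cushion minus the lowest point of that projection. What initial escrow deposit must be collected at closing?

$2,452.46

Cushion = 2 × $778.93 = $1,557.86
Trial balance (start $0, +$778.93 each month, − disbursements):
  Apr: +$778.93 → $778.93
  May: +$778.93 − $1,192.80 → $365.06
  Jun: +$778.93 − $2,038.59 → -$894.60
  Jul: +$778.93 → -$115.67
  Aug: +$778.93 → $663.26
  Sep: +$778.93 − $2,038.59 → -$596.40
  Oct: +$778.93 → $182.53
  Nov: +$778.93 → $961.46
  Dec: +$778.93 − $2,038.59 → -$298.20
  Jan: +$778.93 → $480.73
  Feb: +$778.93 → $1,259.66
  Mar: +$778.93 − $2,038.59 → $0.00
Lowest trial balance = -$894.60 (Jun)
Initial deposit = cushion − low point = $1,557.86 − (-$894.60) = $2,452.46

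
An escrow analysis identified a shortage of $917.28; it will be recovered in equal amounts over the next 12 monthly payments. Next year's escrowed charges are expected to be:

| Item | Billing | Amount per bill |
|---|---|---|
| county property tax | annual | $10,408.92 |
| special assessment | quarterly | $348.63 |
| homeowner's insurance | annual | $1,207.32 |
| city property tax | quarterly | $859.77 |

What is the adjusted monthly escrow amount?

$1,447.26

County property tax = $10,408.92 annually
Special assessment = $348.63 × 4 = $1,394.52 annually
Homeowner's insurance = $1,207.32 annually
City property tax = $859.77 × 4 = $3,439.08 annually
Total per year = $10,408.92 + $1,394.52 + $1,207.32 + $3,439.08 = $16,449.84
Per month = $16,449.84 / 12 = $1,370.82
Monthly shortage recovery: $917.28 / 12 = $76.44
Adjusted monthly = $1,370.82 + $76.44 = $1,447.26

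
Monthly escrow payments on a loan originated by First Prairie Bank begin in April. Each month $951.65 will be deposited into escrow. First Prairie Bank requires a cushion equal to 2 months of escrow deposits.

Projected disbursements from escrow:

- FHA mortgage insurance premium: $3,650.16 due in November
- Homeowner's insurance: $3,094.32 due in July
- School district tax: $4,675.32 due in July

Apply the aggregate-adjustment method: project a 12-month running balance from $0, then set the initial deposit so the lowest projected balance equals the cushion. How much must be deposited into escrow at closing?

Cushion = 2 × $951.65 = $1,903.30
Trial balance (start $0, +$951.65 each month, − disbursements):
  Apr: +$951.65 → $951.65
  May: +$951.65 → $1,903.30
  Jun: +$951.65 → $2,854.95
  Jul: +$951.65 − $7,769.64 → -$3,963.04
  Aug: +$951.65 → -$3,011.39
  Sep: +$951.65 → -$2,059.74
  Oct: +$951.65 → -$1,108.09
  Nov: +$951.65 − $3,650.16 → -$3,806.60
  Dec: +$951.65 → -$2,854.95
  Jan: +$951.65 → -$1,903.30
  Feb: +$951.65 → -$951.65
  Mar: +$951.65 → $0.00
Lowest trial balance = -$3,963.04 (Jul)
Initial deposit = cushion − low point = $1,903.30 − (-$3,963.04) = $5,866.34

$5,866.34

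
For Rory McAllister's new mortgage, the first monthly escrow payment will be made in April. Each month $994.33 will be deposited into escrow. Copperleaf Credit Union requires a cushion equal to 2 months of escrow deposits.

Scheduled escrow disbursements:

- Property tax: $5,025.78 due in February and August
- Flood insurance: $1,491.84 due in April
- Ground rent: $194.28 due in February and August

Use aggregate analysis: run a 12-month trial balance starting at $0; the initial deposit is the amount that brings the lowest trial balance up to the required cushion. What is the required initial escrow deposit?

$3,728.91

Cushion = 2 × $994.33 = $1,988.66
Trial balance (start $0, +$994.33 each month, − disbursements):
  Apr: +$994.33 − $1,491.84 → -$497.51
  May: +$994.33 → $496.82
  Jun: +$994.33 → $1,491.15
  Jul: +$994.33 → $2,485.48
  Aug: +$994.33 − $5,220.06 → -$1,740.25
  Sep: +$994.33 → -$745.92
  Oct: +$994.33 → $248.41
  Nov: +$994.33 → $1,242.74
  Dec: +$994.33 → $2,237.07
  Jan: +$994.33 → $3,231.40
  Feb: +$994.33 − $5,220.06 → -$994.33
  Mar: +$994.33 → $0.00
Lowest trial balance = -$1,740.25 (Aug)
Initial deposit = cushion − low point = $1,988.66 − (-$1,740.25) = $3,728.91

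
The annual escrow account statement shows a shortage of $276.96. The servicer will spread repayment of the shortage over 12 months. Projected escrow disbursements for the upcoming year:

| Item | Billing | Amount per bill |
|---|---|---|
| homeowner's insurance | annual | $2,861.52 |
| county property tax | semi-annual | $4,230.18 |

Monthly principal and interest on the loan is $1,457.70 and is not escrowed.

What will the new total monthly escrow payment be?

$966.57

Homeowner's insurance: $2,861.52
County property tax: $4,230.18 × 2 = $8,460.36
Total per year = $11,321.88
Monthly escrow = $11,321.88 ÷ 12 = $943.49
Shortage per month = $276.96 / 12 = $23.08
Adjusted monthly = $943.49 + $23.08 = $966.57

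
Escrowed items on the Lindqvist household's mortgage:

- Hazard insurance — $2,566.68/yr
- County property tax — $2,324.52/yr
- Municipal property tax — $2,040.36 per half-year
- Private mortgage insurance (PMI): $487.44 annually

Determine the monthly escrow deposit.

Hazard insurance — $2,566.68 annually
County property tax — $2,324.52 annually
Municipal property tax — $2,040.36 × 2 = $4,080.72 annually
Private mortgage insurance (PMI) — $487.44 annually
Annual escrow total = $2,566.68 + $2,324.52 + $4,080.72 + $487.44 = $9,459.36
Monthly escrow = $9,459.36 ÷ 12 = $788.28

$788.28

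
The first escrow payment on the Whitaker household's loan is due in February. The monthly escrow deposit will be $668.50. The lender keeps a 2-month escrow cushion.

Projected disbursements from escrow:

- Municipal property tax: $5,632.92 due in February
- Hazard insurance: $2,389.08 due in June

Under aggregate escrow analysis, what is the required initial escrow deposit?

$6,301.42

Cushion = 2 × $668.50 = $1,337.00
Trial balance (start $0, +$668.50 each month, − disbursements):
  Feb: +$668.50 − $5,632.92 → -$4,964.42
  Mar: +$668.50 → -$4,295.92
  Apr: +$668.50 → -$3,627.42
  May: +$668.50 → -$2,958.92
  Jun: +$668.50 − $2,389.08 → -$4,679.50
  Jul: +$668.50 → -$4,011.00
  Aug: +$668.50 → -$3,342.50
  Sep: +$668.50 → -$2,674.00
  Oct: +$668.50 → -$2,005.50
  Nov: +$668.50 → -$1,337.00
  Dec: +$668.50 → -$668.50
  Jan: +$668.50 → $0.00
Lowest trial balance = -$4,964.42 (Feb)
Initial deposit = cushion − low point = $1,337.00 − (-$4,964.42) = $6,301.42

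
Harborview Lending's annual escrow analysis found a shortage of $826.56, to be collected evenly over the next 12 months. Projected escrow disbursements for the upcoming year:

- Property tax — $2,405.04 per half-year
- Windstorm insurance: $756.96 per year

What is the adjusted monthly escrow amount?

$532.80

Property tax — $2,405.04 × 2 = $4,810.08 annually
Windstorm insurance — $756.96 annually
Total per year = $5,567.04
Per month = $5,567.04 / 12 = $463.92
Shortage spread = $826.56 / 12 = $68.88/mo
New monthly escrow = $463.92 + $68.88 = $532.80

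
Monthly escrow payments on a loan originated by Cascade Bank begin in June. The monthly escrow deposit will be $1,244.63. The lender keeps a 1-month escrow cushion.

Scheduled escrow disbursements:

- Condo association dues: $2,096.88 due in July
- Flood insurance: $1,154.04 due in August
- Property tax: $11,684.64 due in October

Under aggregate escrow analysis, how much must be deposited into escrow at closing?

$9,957.04

Cushion = 1 × $1,244.63 = $1,244.63
Trial balance (start $0, +$1,244.63 each month, − disbursements):
  Jun: +$1,244.63 → $1,244.63
  Jul: +$1,244.63 − $2,096.88 → $392.38
  Aug: +$1,244.63 − $1,154.04 → $482.97
  Sep: +$1,244.63 → $1,727.60
  Oct: +$1,244.63 − $11,684.64 → -$8,712.41
  Nov: +$1,244.63 → -$7,467.78
  Dec: +$1,244.63 → -$6,223.15
  Jan: +$1,244.63 → -$4,978.52
  Feb: +$1,244.63 → -$3,733.89
  Mar: +$1,244.63 → -$2,489.26
  Apr: +$1,244.63 → -$1,244.63
  May: +$1,244.63 → $0.00
Lowest trial balance = -$8,712.41 (Oct)
Initial deposit = cushion − low point = $1,244.63 − (-$8,712.41) = $9,957.04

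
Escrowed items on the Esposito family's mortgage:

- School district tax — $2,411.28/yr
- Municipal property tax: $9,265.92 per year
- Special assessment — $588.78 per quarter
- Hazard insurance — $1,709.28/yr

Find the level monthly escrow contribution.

$1,311.80

School district tax: $2,411.28/yr
Municipal property tax: $9,265.92/yr
Special assessment: $588.78 × 4 = $2,355.12/yr
Hazard insurance: $1,709.28/yr
Yearly total = $2,411.28 + $9,265.92 + $2,355.12 + $1,709.28 = $15,741.60
Per month = $15,741.60 ÷ 12 = $1,311.80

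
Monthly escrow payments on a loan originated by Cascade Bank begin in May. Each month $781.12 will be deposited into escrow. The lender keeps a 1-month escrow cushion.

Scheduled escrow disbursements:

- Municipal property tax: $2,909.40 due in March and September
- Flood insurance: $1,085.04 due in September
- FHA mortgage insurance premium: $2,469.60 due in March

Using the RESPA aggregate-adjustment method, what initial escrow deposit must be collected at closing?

$1,562.24

Cushion = 1 × $781.12 = $781.12
Trial balance (start $0, +$781.12 each month, − disbursements):
  May: +$781.12 → $781.12
  Jun: +$781.12 → $1,562.24
  Jul: +$781.12 → $2,343.36
  Aug: +$781.12 → $3,124.48
  Sep: +$781.12 − $3,994.44 → -$88.84
  Oct: +$781.12 → $692.28
  Nov: +$781.12 → $1,473.40
  Dec: +$781.12 → $2,254.52
  Jan: +$781.12 → $3,035.64
  Feb: +$781.12 → $3,816.76
  Mar: +$781.12 − $5,379.00 → -$781.12
  Apr: +$781.12 → $0.00
Lowest trial balance = -$781.12 (Mar)
Initial deposit = cushion − low point = $781.12 − (-$781.12) = $1,562.24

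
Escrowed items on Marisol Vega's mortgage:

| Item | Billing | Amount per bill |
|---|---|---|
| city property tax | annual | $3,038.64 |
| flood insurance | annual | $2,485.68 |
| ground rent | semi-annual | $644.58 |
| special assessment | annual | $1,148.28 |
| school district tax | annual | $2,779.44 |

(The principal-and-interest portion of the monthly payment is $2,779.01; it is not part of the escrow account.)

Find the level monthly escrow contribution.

City property tax = $3,038.64 annually
Flood insurance = $2,485.68 annually
Ground rent = $644.58 × 2 = $1,289.16 annually
Special assessment = $1,148.28 annually
School district tax = $2,779.44 annually
Total per year = $10,741.20
Monthly = $10,741.20 / 12 = $895.10

$895.10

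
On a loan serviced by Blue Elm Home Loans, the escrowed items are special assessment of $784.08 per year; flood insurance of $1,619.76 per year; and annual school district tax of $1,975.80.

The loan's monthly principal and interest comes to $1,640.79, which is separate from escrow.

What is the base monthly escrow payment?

Special assessment: $784.08
Flood insurance: $1,619.76
School district tax: $1,975.80
Annual escrow total = $784.08 + $1,619.76 + $1,975.80 = $4,379.64
Per month = $4,379.64 ÷ 12 = $364.97

$364.97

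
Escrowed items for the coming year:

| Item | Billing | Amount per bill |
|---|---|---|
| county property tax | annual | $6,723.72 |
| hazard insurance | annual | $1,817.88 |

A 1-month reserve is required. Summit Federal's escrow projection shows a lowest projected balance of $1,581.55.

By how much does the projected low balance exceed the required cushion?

$869.75

County property tax: $6,723.72 per year
Hazard insurance: $1,817.88 per year
Combined annual = $8,541.60
Per month = $8,541.60 ÷ 12 = $711.80
Required cushion = 1 × $711.80 = $711.80
Excess over cushion: $1,581.55 − $711.80 = $869.75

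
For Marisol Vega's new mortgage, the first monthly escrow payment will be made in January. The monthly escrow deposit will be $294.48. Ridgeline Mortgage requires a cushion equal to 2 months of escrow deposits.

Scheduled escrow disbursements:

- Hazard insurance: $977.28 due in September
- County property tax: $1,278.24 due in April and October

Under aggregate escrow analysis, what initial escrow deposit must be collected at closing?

Cushion = 2 × $294.48 = $588.96
Trial balance (start $0, +$294.48 each month, − disbursements):
  Jan: +$294.48 → $294.48
  Feb: +$294.48 → $588.96
  Mar: +$294.48 → $883.44
  Apr: +$294.48 − $1,278.24 → -$100.32
  May: +$294.48 → $194.16
  Jun: +$294.48 → $488.64
  Jul: +$294.48 → $783.12
  Aug: +$294.48 → $1,077.60
  Sep: +$294.48 − $977.28 → $394.80
  Oct: +$294.48 − $1,278.24 → -$588.96
  Nov: +$294.48 → -$294.48
  Dec: +$294.48 → $0.00
Lowest trial balance = -$588.96 (Oct)
Initial deposit = cushion − low point = $588.96 − (-$588.96) = $1,177.92

$1,177.92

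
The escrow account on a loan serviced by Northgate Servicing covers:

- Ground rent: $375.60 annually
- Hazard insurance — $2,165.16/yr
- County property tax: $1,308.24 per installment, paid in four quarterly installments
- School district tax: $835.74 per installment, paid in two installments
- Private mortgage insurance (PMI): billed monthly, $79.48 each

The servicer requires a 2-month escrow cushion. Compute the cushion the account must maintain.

Ground rent: $375.60/yr
Hazard insurance: $2,165.16/yr
County property tax: $1,308.24 × 4 = $5,232.96/yr
School district tax: $835.74 × 2 = $1,671.48/yr
Private mortgage insurance (PMI): $79.48 × 12 = $953.76/yr
Total annual escrow = $375.60 + $2,165.16 + $5,232.96 + $1,671.48 + $953.76 = $10,398.96
Per month = $10,398.96 ÷ 12 = $866.58
Required cushion = 2 × $866.58 = $1,733.16

$1,733.16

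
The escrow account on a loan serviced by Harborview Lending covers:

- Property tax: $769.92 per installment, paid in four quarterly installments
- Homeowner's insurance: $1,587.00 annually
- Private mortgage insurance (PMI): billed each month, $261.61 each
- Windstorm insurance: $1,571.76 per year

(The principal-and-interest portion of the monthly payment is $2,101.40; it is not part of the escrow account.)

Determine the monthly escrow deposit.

Property tax = $769.92 × 4 = $3,079.68/yr
Homeowner's insurance = $1,587.00/yr
Private mortgage insurance (PMI) = $261.61 × 12 = $3,139.32/yr
Windstorm insurance = $1,571.76/yr
Annual escrow total = $3,079.68 + $1,587.00 + $3,139.32 + $1,571.76 = $9,377.76
Base monthly escrow = $9,377.76 / 12 = $781.48

$781.48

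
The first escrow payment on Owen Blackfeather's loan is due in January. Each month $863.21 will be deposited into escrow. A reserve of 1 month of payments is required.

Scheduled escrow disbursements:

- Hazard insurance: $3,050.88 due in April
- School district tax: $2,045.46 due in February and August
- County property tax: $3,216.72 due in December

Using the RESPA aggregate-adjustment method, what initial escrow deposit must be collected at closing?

Cushion = 1 × $863.21 = $863.21
Trial balance (start $0, +$863.21 each month, − disbursements):
  Jan: +$863.21 → $863.21
  Feb: +$863.21 − $2,045.46 → -$319.04
  Mar: +$863.21 → $544.17
  Apr: +$863.21 − $3,050.88 → -$1,643.50
  May: +$863.21 → -$780.29
  Jun: +$863.21 → $82.92
  Jul: +$863.21 → $946.13
  Aug: +$863.21 − $2,045.46 → -$236.12
  Sep: +$863.21 → $627.09
  Oct: +$863.21 → $1,490.30
  Nov: +$863.21 → $2,353.51
  Dec: +$863.21 − $3,216.72 → $0.00
Lowest trial balance = -$1,643.50 (Apr)
Initial deposit = cushion − low point = $863.21 − (-$1,643.50) = $2,506.71

$2,506.71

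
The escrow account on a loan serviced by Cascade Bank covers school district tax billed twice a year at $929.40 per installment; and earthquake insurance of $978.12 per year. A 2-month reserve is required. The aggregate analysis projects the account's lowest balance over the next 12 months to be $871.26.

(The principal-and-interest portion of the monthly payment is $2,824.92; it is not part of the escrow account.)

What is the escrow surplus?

School district tax — $929.40 × 2 = $1,858.80/yr
Earthquake insurance — $978.12/yr
Combined annual = $1,858.80 + $978.12 = $2,836.92
Monthly = $2,836.92 ÷ 12 = $236.41
Required reserve = 2 × $236.41 = $472.82
Excess over cushion: $871.26 − $472.82 = $398.44

$398.44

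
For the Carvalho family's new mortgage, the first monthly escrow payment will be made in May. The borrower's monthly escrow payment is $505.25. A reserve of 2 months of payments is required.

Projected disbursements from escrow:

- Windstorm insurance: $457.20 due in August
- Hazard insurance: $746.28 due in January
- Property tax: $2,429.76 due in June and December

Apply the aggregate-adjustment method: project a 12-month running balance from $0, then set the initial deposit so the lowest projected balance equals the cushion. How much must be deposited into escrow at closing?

Cushion = 2 × $505.25 = $1,010.50
Trial balance (start $0, +$505.25 each month, − disbursements):
  May: +$505.25 → $505.25
  Jun: +$505.25 − $2,429.76 → -$1,419.26
  Jul: +$505.25 → -$914.01
  Aug: +$505.25 − $457.20 → -$865.96
  Sep: +$505.25 → -$360.71
  Oct: +$505.25 → $144.54
  Nov: +$505.25 → $649.79
  Dec: +$505.25 − $2,429.76 → -$1,274.72
  Jan: +$505.25 − $746.28 → -$1,515.75
  Feb: +$505.25 → -$1,010.50
  Mar: +$505.25 → -$505.25
  Apr: +$505.25 → $0.00
Lowest trial balance = -$1,515.75 (Jan)
Initial deposit = cushion − low point = $1,010.50 − (-$1,515.75) = $2,526.25

$2,526.25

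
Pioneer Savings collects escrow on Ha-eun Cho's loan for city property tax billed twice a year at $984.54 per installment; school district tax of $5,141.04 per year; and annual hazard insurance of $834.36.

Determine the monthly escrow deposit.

$662.04

City property tax = $984.54 × 2 = $1,969.08 per year
School district tax = $5,141.04 per year
Hazard insurance = $834.36 per year
Yearly total = $7,944.48
Base monthly escrow = $7,944.48 ÷ 12 = $662.04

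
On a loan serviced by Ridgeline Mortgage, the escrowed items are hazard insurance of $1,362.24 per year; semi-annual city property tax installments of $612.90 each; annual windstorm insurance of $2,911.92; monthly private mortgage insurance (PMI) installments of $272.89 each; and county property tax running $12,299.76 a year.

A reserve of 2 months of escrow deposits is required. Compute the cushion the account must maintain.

Hazard insurance = $1,362.24 annually
City property tax = $612.90 × 2 = $1,225.80 annually
Windstorm insurance = $2,911.92 annually
Private mortgage insurance (PMI) = $272.89 × 12 = $3,274.68 annually
County property tax = $12,299.76 annually
Total annual escrow = $21,074.40
Base monthly escrow = $21,074.40 ÷ 12 = $1,756.20
Required cushion = 2 × $1,756.20 = $3,512.40

$3,512.40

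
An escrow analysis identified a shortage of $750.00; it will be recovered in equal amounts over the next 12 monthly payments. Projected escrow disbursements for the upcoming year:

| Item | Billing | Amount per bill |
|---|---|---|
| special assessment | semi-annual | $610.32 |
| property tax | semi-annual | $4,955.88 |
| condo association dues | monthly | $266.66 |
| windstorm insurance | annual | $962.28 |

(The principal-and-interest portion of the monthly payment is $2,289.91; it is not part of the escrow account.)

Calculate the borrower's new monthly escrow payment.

Special assessment: $610.32 × 2 = $1,220.64 annually
Property tax: $4,955.88 × 2 = $9,911.76 annually
Condo association dues: $266.66 × 12 = $3,199.92 annually
Windstorm insurance: $962.28 annually
Yearly total = $1,220.64 + $9,911.76 + $3,199.92 + $962.28 = $15,294.60
Monthly = $15,294.60 ÷ 12 = $1,274.55
Monthly shortage recovery: $750.00 / 12 = $62.50
New monthly escrow = $1,274.55 + $62.50 = $1,337.05

$1,337.05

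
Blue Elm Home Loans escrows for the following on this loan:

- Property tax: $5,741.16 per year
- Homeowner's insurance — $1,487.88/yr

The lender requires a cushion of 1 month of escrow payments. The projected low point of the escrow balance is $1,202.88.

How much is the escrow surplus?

Property tax = $5,741.16
Homeowner's insurance = $1,487.88
Total annual escrow = $7,229.04
Base monthly escrow = $7,229.04 / 12 = $602.42
Required cushion = 1 × $602.42 = $602.42
Excess over cushion: $1,202.88 − $602.42 = $600.46

$600.46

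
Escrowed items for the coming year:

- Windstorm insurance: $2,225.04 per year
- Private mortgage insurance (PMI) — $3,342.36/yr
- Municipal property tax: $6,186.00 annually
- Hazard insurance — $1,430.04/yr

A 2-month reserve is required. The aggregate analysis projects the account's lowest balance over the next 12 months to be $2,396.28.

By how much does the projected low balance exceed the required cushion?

$199.04

Windstorm insurance: $2,225.04
Private mortgage insurance (PMI): $3,342.36
Municipal property tax: $6,186.00
Hazard insurance: $1,430.04
Combined annual = $13,183.44
Monthly escrow = $13,183.44 ÷ 12 = $1,098.62
Required cushion = 2 × $1,098.62 = $2,197.24
Excess over cushion: $2,396.28 − $2,197.24 = $199.04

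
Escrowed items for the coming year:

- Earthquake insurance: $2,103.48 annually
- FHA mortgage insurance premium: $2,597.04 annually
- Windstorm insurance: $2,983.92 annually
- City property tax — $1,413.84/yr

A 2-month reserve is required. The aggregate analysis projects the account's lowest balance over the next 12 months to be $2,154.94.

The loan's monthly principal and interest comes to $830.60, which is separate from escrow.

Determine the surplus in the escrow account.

$638.56

Earthquake insurance: $2,103.48 per year
FHA mortgage insurance premium: $2,597.04 per year
Windstorm insurance: $2,983.92 per year
City property tax: $1,413.84 per year
Combined annual = $2,103.48 + $2,597.04 + $2,983.92 + $1,413.84 = $9,098.28
Base monthly escrow = $9,098.28 / 12 = $758.19
Cushion = 2 × $758.19 = $1,516.38
Surplus = $2,154.94 − $1,516.38 = $638.56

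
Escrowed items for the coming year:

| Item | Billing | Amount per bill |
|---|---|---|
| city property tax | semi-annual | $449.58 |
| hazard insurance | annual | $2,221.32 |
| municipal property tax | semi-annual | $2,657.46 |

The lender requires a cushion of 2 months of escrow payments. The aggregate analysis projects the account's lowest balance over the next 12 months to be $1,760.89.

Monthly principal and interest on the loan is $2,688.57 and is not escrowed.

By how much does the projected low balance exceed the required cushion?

City property tax: $449.58 × 2 = $899.16/yr
Hazard insurance: $2,221.32/yr
Municipal property tax: $2,657.46 × 2 = $5,314.92/yr
Annual escrow total = $8,435.40
Monthly = $8,435.40 / 12 = $702.95
Required reserve = 2 × $702.95 = $1,405.90
Excess over cushion: $1,760.89 − $1,405.90 = $354.99

$354.99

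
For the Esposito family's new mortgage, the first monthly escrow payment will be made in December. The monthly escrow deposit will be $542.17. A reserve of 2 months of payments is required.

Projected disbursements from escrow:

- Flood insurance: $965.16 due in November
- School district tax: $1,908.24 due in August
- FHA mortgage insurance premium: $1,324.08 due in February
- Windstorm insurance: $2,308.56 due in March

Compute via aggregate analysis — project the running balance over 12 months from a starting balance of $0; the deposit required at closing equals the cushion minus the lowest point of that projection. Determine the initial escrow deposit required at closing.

$2,548.30

Cushion = 2 × $542.17 = $1,084.34
Trial balance (start $0, +$542.17 each month, − disbursements):
  Dec: +$542.17 → $542.17
  Jan: +$542.17 → $1,084.34
  Feb: +$542.17 − $1,324.08 → $302.43
  Mar: +$542.17 − $2,308.56 → -$1,463.96
  Apr: +$542.17 → -$921.79
  May: +$542.17 → -$379.62
  Jun: +$542.17 → $162.55
  Jul: +$542.17 → $704.72
  Aug: +$542.17 − $1,908.24 → -$661.35
  Sep: +$542.17 → -$119.18
  Oct: +$542.17 → $422.99
  Nov: +$542.17 − $965.16 → $0.00
Lowest trial balance = -$1,463.96 (Mar)
Initial deposit = cushion − low point = $1,084.34 − (-$1,463.96) = $2,548.30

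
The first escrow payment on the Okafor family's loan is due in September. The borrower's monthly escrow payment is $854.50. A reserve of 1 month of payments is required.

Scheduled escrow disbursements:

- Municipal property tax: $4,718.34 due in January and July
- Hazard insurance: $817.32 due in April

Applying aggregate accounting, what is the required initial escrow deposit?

$1,709.00

Cushion = 1 × $854.50 = $854.50
Trial balance (start $0, +$854.50 each month, − disbursements):
  Sep: +$854.50 → $854.50
  Oct: +$854.50 → $1,709.00
  Nov: +$854.50 → $2,563.50
  Dec: +$854.50 → $3,418.00
  Jan: +$854.50 − $4,718.34 → -$445.84
  Feb: +$854.50 → $408.66
  Mar: +$854.50 → $1,263.16
  Apr: +$854.50 − $817.32 → $1,300.34
  May: +$854.50 → $2,154.84
  Jun: +$854.50 → $3,009.34
  Jul: +$854.50 − $4,718.34 → -$854.50
  Aug: +$854.50 → $0.00
Lowest trial balance = -$854.50 (Jul)
Initial deposit = cushion − low point = $854.50 − (-$854.50) = $1,709.00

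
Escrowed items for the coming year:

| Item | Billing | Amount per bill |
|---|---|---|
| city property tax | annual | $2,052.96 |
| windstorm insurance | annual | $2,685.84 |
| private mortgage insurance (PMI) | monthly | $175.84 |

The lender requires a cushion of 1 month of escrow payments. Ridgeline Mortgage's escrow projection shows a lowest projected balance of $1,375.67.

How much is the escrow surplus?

$804.93

City property tax: $2,052.96 per year
Windstorm insurance: $2,685.84 per year
Private mortgage insurance (PMI): $175.84 × 12 = $2,110.08 per year
Annual escrow total = $2,052.96 + $2,685.84 + $2,110.08 = $6,848.88
Base monthly escrow = $6,848.88 / 12 = $570.74
Cushion = 1 × $570.74 = $570.74
Excess over cushion: $1,375.67 − $570.74 = $804.93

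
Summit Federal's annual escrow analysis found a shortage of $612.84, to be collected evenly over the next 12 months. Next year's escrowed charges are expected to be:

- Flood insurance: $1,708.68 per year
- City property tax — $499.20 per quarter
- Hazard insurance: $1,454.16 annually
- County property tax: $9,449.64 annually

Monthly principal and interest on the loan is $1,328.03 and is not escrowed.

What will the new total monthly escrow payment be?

Flood insurance: $1,708.68/yr
City property tax: $499.20 × 4 = $1,996.80/yr
Hazard insurance: $1,454.16/yr
County property tax: $9,449.64/yr
Total annual escrow = $14,609.28
Monthly = $14,609.28 / 12 = $1,217.44
Shortage per month = $612.84 / 12 = $51.07
New monthly escrow = $1,217.44 + $51.07 = $1,268.51

$1,268.51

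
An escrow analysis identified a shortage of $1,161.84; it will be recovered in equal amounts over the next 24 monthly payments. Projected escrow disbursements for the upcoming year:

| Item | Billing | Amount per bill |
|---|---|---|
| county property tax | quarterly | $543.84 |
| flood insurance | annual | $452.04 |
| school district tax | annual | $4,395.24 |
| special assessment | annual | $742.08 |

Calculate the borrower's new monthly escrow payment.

$695.47

County property tax = $543.84 × 4 = $2,175.36/yr
Flood insurance = $452.04/yr
School district tax = $4,395.24/yr
Special assessment = $742.08/yr
Annual escrow total = $2,175.36 + $452.04 + $4,395.24 + $742.08 = $7,764.72
Per month = $7,764.72 / 12 = $647.06
Shortage per month = $1,161.84 ÷ 24 = $48.41
Adjusted monthly = $647.06 + $48.41 = $695.47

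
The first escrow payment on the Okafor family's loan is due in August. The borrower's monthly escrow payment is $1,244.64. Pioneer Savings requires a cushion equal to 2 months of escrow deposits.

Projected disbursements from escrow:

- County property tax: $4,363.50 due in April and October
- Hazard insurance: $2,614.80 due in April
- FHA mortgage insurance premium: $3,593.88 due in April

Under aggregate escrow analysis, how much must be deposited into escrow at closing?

Cushion = 2 × $1,244.64 = $2,489.28
Trial balance (start $0, +$1,244.64 each month, − disbursements):
  Aug: +$1,244.64 → $1,244.64
  Sep: +$1,244.64 → $2,489.28
  Oct: +$1,244.64 − $4,363.50 → -$629.58
  Nov: +$1,244.64 → $615.06
  Dec: +$1,244.64 → $1,859.70
  Jan: +$1,244.64 → $3,104.34
  Feb: +$1,244.64 → $4,348.98
  Mar: +$1,244.64 → $5,593.62
  Apr: +$1,244.64 − $10,572.18 → -$3,733.92
  May: +$1,244.64 → -$2,489.28
  Jun: +$1,244.64 → -$1,244.64
  Jul: +$1,244.64 → $0.00
Lowest trial balance = -$3,733.92 (Apr)
Initial deposit = cushion − low point = $2,489.28 − (-$3,733.92) = $6,223.20

$6,223.20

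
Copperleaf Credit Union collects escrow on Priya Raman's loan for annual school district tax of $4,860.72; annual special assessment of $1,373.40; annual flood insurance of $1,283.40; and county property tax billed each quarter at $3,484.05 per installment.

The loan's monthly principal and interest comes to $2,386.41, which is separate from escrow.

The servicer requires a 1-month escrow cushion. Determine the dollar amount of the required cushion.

School district tax: $4,860.72
Special assessment: $1,373.40
Flood insurance: $1,283.40
County property tax: $3,484.05 × 4 = $13,936.20
Total per year = $4,860.72 + $1,373.40 + $1,283.40 + $13,936.20 = $21,453.72
Monthly escrow = $21,453.72 ÷ 12 = $1,787.81
Reserve = 1 × $1,787.81 = $1,787.81

$1,787.81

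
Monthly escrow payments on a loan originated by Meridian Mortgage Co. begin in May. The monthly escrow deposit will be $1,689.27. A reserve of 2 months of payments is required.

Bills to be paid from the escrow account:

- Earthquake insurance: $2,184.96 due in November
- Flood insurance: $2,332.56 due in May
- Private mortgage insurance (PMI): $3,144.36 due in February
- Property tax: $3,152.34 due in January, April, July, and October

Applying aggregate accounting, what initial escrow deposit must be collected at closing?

Cushion = 2 × $1,689.27 = $3,378.54
Trial balance (start $0, +$1,689.27 each month, − disbursements):
  May: +$1,689.27 − $2,332.56 → -$643.29
  Jun: +$1,689.27 → $1,045.98
  Jul: +$1,689.27 − $3,152.34 → -$417.09
  Aug: +$1,689.27 → $1,272.18
  Sep: +$1,689.27 → $2,961.45
  Oct: +$1,689.27 − $3,152.34 → $1,498.38
  Nov: +$1,689.27 − $2,184.96 → $1,002.69
  Dec: +$1,689.27 → $2,691.96
  Jan: +$1,689.27 − $3,152.34 → $1,228.89
  Feb: +$1,689.27 − $3,144.36 → -$226.20
  Mar: +$1,689.27 → $1,463.07
  Apr: +$1,689.27 − $3,152.34 → $0.00
Lowest trial balance = -$643.29 (May)
Initial deposit = cushion − low point = $3,378.54 − (-$643.29) = $4,021.83

$4,021.83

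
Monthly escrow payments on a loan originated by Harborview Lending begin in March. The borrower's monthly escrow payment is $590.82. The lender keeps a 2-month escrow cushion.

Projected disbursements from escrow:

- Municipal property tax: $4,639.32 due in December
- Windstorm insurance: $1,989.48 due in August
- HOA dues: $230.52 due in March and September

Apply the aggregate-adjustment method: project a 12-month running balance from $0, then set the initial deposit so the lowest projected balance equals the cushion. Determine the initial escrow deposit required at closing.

$2,363.28

Cushion = 2 × $590.82 = $1,181.64
Trial balance (start $0, +$590.82 each month, − disbursements):
  Mar: +$590.82 − $230.52 → $360.30
  Apr: +$590.82 → $951.12
  May: +$590.82 → $1,541.94
  Jun: +$590.82 → $2,132.76
  Jul: +$590.82 → $2,723.58
  Aug: +$590.82 − $1,989.48 → $1,324.92
  Sep: +$590.82 − $230.52 → $1,685.22
  Oct: +$590.82 → $2,276.04
  Nov: +$590.82 → $2,866.86
  Dec: +$590.82 − $4,639.32 → -$1,181.64
  Jan: +$590.82 → -$590.82
  Feb: +$590.82 → $0.00
Lowest trial balance = -$1,181.64 (Dec)
Initial deposit = cushion − low point = $1,181.64 − (-$1,181.64) = $2,363.28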